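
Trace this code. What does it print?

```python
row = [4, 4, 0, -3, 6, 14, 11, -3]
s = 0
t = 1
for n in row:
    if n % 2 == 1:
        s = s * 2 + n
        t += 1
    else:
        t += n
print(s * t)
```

224

n=4: not odd; t=5
n=4: not odd; t=9
n=0: not odd; t=9
n=-3: odd, s = 0*2+(-3) = -3; t=10
n=6: not odd; t=16
n=14: not odd; t=30
n=11: odd, s = (-3)*2+11 = 5; t=31
n=-3: odd, s = 5*2+(-3) = 7; t=32
s*t = 7*32 = 224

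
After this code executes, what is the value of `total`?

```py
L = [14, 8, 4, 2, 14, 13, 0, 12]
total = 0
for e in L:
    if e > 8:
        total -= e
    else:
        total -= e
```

e=14: >8, total = 0-14 = -14
e=8: not >8, total = (-14)-8 = -22
e=4: not >8, total = (-22)-4 = -26
e=2: not >8, total = (-26)-2 = -28
e=14: >8, total = (-28)-14 = -42
e=13: >8, total = (-42)-13 = -55
e=0: not >8, total = (-55)-0 = -55
e=12: >8, total = (-55)-12 = -67

-67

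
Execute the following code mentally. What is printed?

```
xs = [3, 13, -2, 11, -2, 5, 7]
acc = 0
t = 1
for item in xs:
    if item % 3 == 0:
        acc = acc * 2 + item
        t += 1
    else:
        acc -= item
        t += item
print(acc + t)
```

5

item=3: %3==0, acc = 0*2+3 = 3; t=2
item=13: not %3==0, acc = 3-13 = -10; t=15
item=-2: not %3==0, acc = (-10)-(-2) = -8; t=13
item=11: not %3==0, acc = (-8)-11 = -19; t=24
item=-2: not %3==0, acc = (-19)-(-2) = -17; t=22
item=5: not %3==0, acc = (-17)-5 = -22; t=27
item=7: not %3==0, acc = (-22)-7 = -29; t=34
acc+t = (-29)+34 = 5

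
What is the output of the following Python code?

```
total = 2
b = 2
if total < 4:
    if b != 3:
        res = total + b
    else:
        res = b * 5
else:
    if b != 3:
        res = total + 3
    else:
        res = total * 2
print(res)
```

4

total=2, b=2
total < 4 is True; b != 3 is True
→ res = total + b = 4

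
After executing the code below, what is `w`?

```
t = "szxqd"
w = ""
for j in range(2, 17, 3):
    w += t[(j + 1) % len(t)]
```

'qzdxs'

j=2: add t[3]='q' → 'q'
j=5: add t[1]='z' → 'qz'
j=8: add t[4]='d' → 'qzd'
j=11: add t[2]='x' → 'qzdx'
j=14: add t[0]='s' → 'qzdxs'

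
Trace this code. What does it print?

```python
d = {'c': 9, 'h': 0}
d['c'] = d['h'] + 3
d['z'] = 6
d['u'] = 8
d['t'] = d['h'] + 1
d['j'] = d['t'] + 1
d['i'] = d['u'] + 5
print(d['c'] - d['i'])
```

-10

d['c'] = d['h']+3 = 3 → {'c': 3, 'h': 0}
d['z'] = 6 → {'c': 3, 'h': 0, 'z': 6}
d['u'] = 8 → {'c': 3, 'h': 0, 'z': 6, 'u': 8}
d['t'] = d['h']+1 = 1 → {'c': 3, 'h': 0, 'z': 6, 'u': 8, 't': 1}
d['j'] = d['t']+1 = 2 → {'c': 3, 'h': 0, 'z': 6, 'u': 8, 't': 1, 'j': 2}
d['i'] = d['u']+5 = 13 → {'c': 3, 'h': 0, 'z': 6, 'u': 8, 't': 1, 'j': 2, 'i': 13}
d['c']-d['i'] = 3-13 = -10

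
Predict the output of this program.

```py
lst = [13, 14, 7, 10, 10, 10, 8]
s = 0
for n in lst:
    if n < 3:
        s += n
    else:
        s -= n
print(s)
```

n=13: not <3, s = 0-13 = -13
n=14: not <3, s = (-13)-14 = -27
n=7: not <3, s = (-27)-7 = -34
n=10: not <3, s = (-34)-10 = -44
n=10: not <3, s = (-44)-10 = -54
n=10: not <3, s = (-54)-10 = -64
n=8: not <3, s = (-64)-8 = -72

-72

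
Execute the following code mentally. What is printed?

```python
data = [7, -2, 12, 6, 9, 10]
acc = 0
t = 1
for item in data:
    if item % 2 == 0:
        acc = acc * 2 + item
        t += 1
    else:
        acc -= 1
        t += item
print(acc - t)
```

15

item=7: not even, acc = 0-1 = -1; t=8
item=-2: even, acc = (-1)*2+(-2) = -4; t=9
item=12: even, acc = (-4)*2+12 = 4; t=10
item=6: even, acc = 4*2+6 = 14; t=11
item=9: not even, acc = 14-1 = 13; t=20
item=10: even, acc = 13*2+10 = 36; t=21
acc-t = 36-21 = 15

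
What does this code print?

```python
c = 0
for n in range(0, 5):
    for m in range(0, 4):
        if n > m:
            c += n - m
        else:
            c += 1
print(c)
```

30

n=0,m=0: not 0>0, c = 0+1 = 1
n=0,m=1: not 0>1, c = 1+1 = 2
n=0,m=2: not 0>2, c = 2+1 = 3
n=0,m=3: not 0>3, c = 3+1 = 4
n=1,m=0: 1>0, c = 4+1 = 5
n=1,m=1: not 1>1, c = 5+1 = 6
n=1,m=2: not 1>2, c = 6+1 = 7
n=1,m=3: not 1>3, c = 7+1 = 8
n=2,m=0: 2>0, c = 8+2 = 10
n=2,m=1: 2>1, c = 10+1 = 11
n=2,m=2: not 2>2, c = 11+1 = 12
n=2,m=3: not 2>3, c = 12+1 = 13
n=3,m=0: 3>0, c = 13+3 = 16
n=3,m=1: 3>1, c = 16+2 = 18
n=3,m=2: 3>2, c = 18+1 = 19
n=3,m=3: not 3>3, c = 19+1 = 20
n=4,m=0: 4>0, c = 20+4 = 24
n=4,m=1: 4>1, c = 24+3 = 27
n=4,m=2: 4>2, c = 27+2 = 29
n=4,m=3: 4>3, c = 29+1 = 30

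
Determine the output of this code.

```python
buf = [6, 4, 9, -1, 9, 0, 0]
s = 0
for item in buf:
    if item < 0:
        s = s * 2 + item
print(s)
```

item=6: not <0
item=4: not <0
item=9: not <0
item=-1: <0, s = 0*2+(-1) = -1
item=9: not <0
item=0: not <0
item=0: not <0

-1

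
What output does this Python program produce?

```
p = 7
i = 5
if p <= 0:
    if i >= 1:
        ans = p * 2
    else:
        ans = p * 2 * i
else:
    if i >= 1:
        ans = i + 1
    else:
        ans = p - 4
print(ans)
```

p=7, i=5
p <= 0 is False; i >= 1 is True
→ ans = i + 1 = 6

6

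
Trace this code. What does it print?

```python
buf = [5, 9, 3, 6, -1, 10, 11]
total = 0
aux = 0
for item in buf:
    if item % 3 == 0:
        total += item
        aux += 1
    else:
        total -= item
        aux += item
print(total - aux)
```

-35

item=5: not %3==0, total = 0-5 = -5; aux=5
item=9: %3==0, total = (-5)+9 = 4; aux=6
item=3: %3==0, total = 4+3 = 7; aux=7
item=6: %3==0, total = 7+6 = 13; aux=8
item=-1: not %3==0, total = 13-(-1) = 14; aux=7
item=10: not %3==0, total = 14-10 = 4; aux=17
item=11: not %3==0, total = 4-11 = -7; aux=28
total-aux = (-7)-28 = -35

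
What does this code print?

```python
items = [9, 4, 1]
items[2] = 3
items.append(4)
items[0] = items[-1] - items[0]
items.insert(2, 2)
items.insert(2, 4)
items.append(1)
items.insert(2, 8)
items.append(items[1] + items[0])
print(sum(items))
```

20

items[2] = 3 → [9, 4, 3]
append 4 → [9, 4, 3, 4]
items[0] = items[-1]-items[0] = 4-9 = -5 → [-5, 4, 3, 4]
insert 2 at 2 → [-5, 4, 2, 3, 4]
insert 4 at 2 → [-5, 4, 4, 2, 3, 4]
append 1 → [-5, 4, 4, 2, 3, 4, 1]
insert 8 at 2 → [-5, 4, 8, 4, 2, 3, 4, 1]
append items[1]+items[0] = 4+(-5) = -1 → [-5, 4, 8, 4, 2, 3, 4, 1, -1]
sum = 20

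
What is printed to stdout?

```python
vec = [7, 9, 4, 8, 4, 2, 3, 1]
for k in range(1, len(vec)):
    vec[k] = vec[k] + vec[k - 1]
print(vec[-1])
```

k=1: vec[1] = 9+7 = 16 → [7, 16, 4, 8, 4, 2, 3, 1]
k=2: vec[2] = 4+16 = 20 → [7, 16, 20, 8, 4, 2, 3, 1]
k=3: vec[3] = 8+20 = 28 → [7, 16, 20, 28, 4, 2, 3, 1]
k=4: vec[4] = 4+28 = 32 → [7, 16, 20, 28, 32, 2, 3, 1]
k=5: vec[5] = 2+32 = 34 → [7, 16, 20, 28, 32, 34, 3, 1]
k=6: vec[6] = 3+34 = 37 → [7, 16, 20, 28, 32, 34, 37, 1]
k=7: vec[7] = 1+37 = 38 → [7, 16, 20, 28, 32, 34, 37, 38]

38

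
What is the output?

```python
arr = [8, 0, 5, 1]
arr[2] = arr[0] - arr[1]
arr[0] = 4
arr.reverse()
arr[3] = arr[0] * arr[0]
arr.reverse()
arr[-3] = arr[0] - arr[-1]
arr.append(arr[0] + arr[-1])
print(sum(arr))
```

arr[2] = arr[0]-arr[1] = 8-0 = 8 → [8, 0, 8, 1]
arr[0] = 4 → [4, 0, 8, 1]
reverse → [1, 8, 0, 4]
arr[3] = arr[0]*arr[0] = 1*1 = 1 → [1, 8, 0, 1]
reverse → [1, 0, 8, 1]
arr[-3] = arr[0]-arr[-1] = 1-1 = 0 → [1, 0, 8, 1]
append arr[0]+arr[-1] = 1+1 = 2 → [1, 0, 8, 1, 2]
sum = 12

12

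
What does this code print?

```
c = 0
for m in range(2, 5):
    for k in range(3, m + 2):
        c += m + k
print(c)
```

m=2,k=3: c = 0+5 = 5
m=3,k=3: c = 5+6 = 11
m=3,k=4: c = 11+7 = 18
m=4,k=3: c = 18+7 = 25
m=4,k=4: c = 25+8 = 33
m=4,k=5: c = 33+9 = 42

42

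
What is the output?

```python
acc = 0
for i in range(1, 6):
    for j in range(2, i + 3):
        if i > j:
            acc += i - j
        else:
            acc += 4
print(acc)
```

i=1,j=2: not 1>2, acc = 0+4 = 4
i=1,j=3: not 1>3, acc = 4+4 = 8
i=2,j=2: not 2>2, acc = 8+4 = 12
i=2,j=3: not 2>3, acc = 12+4 = 16
i=2,j=4: not 2>4, acc = 16+4 = 20
i=3,j=2: 3>2, acc = 20+1 = 21
i=3,j=3: not 3>3, acc = 21+4 = 25
i=3,j=4: not 3>4, acc = 25+4 = 29
i=3,j=5: not 3>5, acc = 29+4 = 33
i=4,j=2: 4>2, acc = 33+2 = 35
i=4,j=3: 4>3, acc = 35+1 = 36
i=4,j=4: not 4>4, acc = 36+4 = 40
i=4,j=5: not 4>5, acc = 40+4 = 44
i=4,j=6: not 4>6, acc = 44+4 = 48
i=5,j=2: 5>2, acc = 48+3 = 51
i=5,j=3: 5>3, acc = 51+2 = 53
i=5,j=4: 5>4, acc = 53+1 = 54
i=5,j=5: not 5>5, acc = 54+4 = 58
i=5,j=6: not 5>6, acc = 58+4 = 62
i=5,j=7: not 5>7, acc = 62+4 = 66

66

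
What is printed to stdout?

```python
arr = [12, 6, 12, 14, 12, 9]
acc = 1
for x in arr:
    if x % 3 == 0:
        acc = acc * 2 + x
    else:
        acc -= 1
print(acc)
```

349

x=12: %3==0, acc = 1*2+12 = 14
x=6: %3==0, acc = 14*2+6 = 34
x=12: %3==0, acc = 34*2+12 = 80
x=14: not %3==0, acc = 80-1 = 79
x=12: %3==0, acc = 79*2+12 = 170
x=9: %3==0, acc = 170*2+9 = 349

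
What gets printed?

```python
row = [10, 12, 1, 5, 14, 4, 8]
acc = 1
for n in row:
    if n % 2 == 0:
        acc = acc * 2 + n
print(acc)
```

n=10: even, acc = 1*2+10 = 12
n=12: even, acc = 12*2+12 = 36
n=1: not even
n=5: not even
n=14: even, acc = 36*2+14 = 86
n=4: even, acc = 86*2+4 = 176
n=8: even, acc = 176*2+8 = 360

360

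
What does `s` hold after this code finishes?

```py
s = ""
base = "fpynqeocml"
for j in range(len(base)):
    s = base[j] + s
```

'lmcoeqnypf'

j=0: prepend 'f' → 'f'
j=1: prepend 'p' → 'pf'
j=2: prepend 'y' → 'ypf'
j=3: prepend 'n' → 'nypf'
j=4: prepend 'q' → 'qnypf'
j=5: prepend 'e' → 'eqnypf'
j=6: prepend 'o' → 'oeqnypf'
j=7: prepend 'c' → 'coeqnypf'
j=8: prepend 'm' → 'mcoeqnypf'
j=9: prepend 'l' → 'lmcoeqnypf'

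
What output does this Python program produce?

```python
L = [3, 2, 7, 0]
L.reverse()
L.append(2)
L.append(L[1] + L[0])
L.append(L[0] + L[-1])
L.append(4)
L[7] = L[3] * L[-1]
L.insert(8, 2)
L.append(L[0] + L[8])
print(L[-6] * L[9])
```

reverse → [0, 7, 2, 3]
append 2 → [0, 7, 2, 3, 2]
append L[1]+L[0] = 7+0 = 7 → [0, 7, 2, 3, 2, 7]
append L[0]+L[-1] = 0+7 = 7 → [0, 7, 2, 3, 2, 7, 7]
append 4 → [0, 7, 2, 3, 2, 7, 7, 4]
L[7] = L[3]*L[-1] = 3*4 = 12 → [0, 7, 2, 3, 2, 7, 7, 12]
insert 2 at 8 → [0, 7, 2, 3, 2, 7, 7, 12, 2]
append L[0]+L[8] = 0+2 = 2 → [0, 7, 2, 3, 2, 7, 7, 12, 2, 2]
L[-6]*L[9] = 2*2 = 4

4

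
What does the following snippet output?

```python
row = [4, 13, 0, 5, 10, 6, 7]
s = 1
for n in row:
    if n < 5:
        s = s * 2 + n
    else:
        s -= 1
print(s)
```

6

n=4: <5, s = 1*2+4 = 6
n=13: not <5, s = 6-1 = 5
n=0: <5, s = 5*2+0 = 10
n=5: not <5, s = 10-1 = 9
n=10: not <5, s = 9-1 = 8
n=6: not <5, s = 8-1 = 7
n=7: not <5, s = 7-1 = 6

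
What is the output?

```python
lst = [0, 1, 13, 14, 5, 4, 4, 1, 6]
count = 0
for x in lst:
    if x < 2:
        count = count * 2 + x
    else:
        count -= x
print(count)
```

-83

x=0: <2, count = 0*2+0 = 0
x=1: <2, count = 0*2+1 = 1
x=13: not <2, count = 1-13 = -12
x=14: not <2, count = (-12)-14 = -26
x=5: not <2, count = (-26)-5 = -31
x=4: not <2, count = (-31)-4 = -35
x=4: not <2, count = (-35)-4 = -39
x=1: <2, count = (-39)*2+1 = -77
x=6: not <2, count = (-77)-6 = -83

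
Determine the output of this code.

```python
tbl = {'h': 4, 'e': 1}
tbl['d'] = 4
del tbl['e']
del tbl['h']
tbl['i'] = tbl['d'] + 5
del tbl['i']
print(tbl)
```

{'d': 4}

tbl['d'] = 4 → {'h': 4, 'e': 1, 'd': 4}
del 'e' → {'h': 4, 'd': 4}
del 'h' → {'d': 4}
tbl['i'] = tbl['d']+5 = 9 → {'d': 4, 'i': 9}
del 'i' → {'d': 4}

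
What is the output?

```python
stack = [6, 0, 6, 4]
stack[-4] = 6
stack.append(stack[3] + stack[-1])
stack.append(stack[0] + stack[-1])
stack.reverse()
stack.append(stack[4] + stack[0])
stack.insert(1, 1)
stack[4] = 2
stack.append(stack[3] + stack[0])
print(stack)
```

[14, 1, 8, 4, 2, 0, 6, 14, 18]

stack[-4] = 6 → [6, 0, 6, 4]
append stack[3]+stack[-1] = 4+4 = 8 → [6, 0, 6, 4, 8]
append stack[0]+stack[-1] = 6+8 = 14 → [6, 0, 6, 4, 8, 14]
reverse → [14, 8, 4, 6, 0, 6]
append stack[4]+stack[0] = 0+14 = 14 → [14, 8, 4, 6, 0, 6, 14]
insert 1 at 1 → [14, 1, 8, 4, 6, 0, 6, 14]
stack[4] = 2 → [14, 1, 8, 4, 2, 0, 6, 14]
append stack[3]+stack[0] = 4+14 = 18 → [14, 1, 8, 4, 2, 0, 6, 14, 18]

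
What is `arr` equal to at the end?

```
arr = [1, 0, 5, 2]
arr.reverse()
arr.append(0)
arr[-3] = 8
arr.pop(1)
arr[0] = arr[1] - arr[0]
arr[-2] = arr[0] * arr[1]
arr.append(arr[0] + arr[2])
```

reverse → [2, 5, 0, 1]
append 0 → [2, 5, 0, 1, 0]
arr[-3] = 8 → [2, 5, 8, 1, 0]
pop(1) removes 5 → [2, 8, 1, 0]
arr[0] = arr[1]-arr[0] = 8-2 = 6 → [6, 8, 1, 0]
arr[-2] = arr[0]*arr[1] = 6*8 = 48 → [6, 8, 48, 0]
append arr[0]+arr[2] = 6+48 = 54 → [6, 8, 48, 0, 54]

[6, 8, 48, 0, 54]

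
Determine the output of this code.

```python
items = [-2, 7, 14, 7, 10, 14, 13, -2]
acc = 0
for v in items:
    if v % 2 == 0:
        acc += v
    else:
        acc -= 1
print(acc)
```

v=-2: even, acc = 0+(-2) = -2
v=7: not even, acc = (-2)-1 = -3
v=14: even, acc = (-3)+14 = 11
v=7: not even, acc = 11-1 = 10
v=10: even, acc = 10+10 = 20
v=14: even, acc = 20+14 = 34
v=13: not even, acc = 34-1 = 33
v=-2: even, acc = 33+(-2) = 31

31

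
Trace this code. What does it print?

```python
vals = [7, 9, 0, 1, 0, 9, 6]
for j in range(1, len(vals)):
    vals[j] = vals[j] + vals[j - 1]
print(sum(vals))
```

131

j=1: vals[1] = 9+7 = 16 → [7, 16, 0, 1, 0, 9, 6]
j=2: vals[2] = 0+16 = 16 → [7, 16, 16, 1, 0, 9, 6]
j=3: vals[3] = 1+16 = 17 → [7, 16, 16, 17, 0, 9, 6]
j=4: vals[4] = 0+17 = 17 → [7, 16, 16, 17, 17, 9, 6]
j=5: vals[5] = 9+17 = 26 → [7, 16, 16, 17, 17, 26, 6]
j=6: vals[6] = 6+26 = 32 → [7, 16, 16, 17, 17, 26, 32]
sum = 131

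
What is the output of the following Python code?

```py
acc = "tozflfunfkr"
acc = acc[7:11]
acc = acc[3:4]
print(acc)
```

slice [7:11] → 'nfkr'
slice [3:4] → 'r'

r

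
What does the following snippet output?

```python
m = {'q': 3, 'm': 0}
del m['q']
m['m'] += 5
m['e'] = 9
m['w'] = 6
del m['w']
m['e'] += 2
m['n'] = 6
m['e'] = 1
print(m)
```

{'m': 5, 'e': 1, 'n': 6}

del 'q' → {'m': 0}
m['m'] = 0+5 = 5 → {'m': 5}
m['e'] = 9 → {'m': 5, 'e': 9}
m['w'] = 6 → {'m': 5, 'e': 9, 'w': 6}
del 'w' → {'m': 5, 'e': 9}
m['e'] = 9+2 = 11 → {'m': 5, 'e': 11}
m['n'] = 6 → {'m': 5, 'e': 11, 'n': 6}
m['e'] = 1 → {'m': 5, 'e': 1, 'n': 6}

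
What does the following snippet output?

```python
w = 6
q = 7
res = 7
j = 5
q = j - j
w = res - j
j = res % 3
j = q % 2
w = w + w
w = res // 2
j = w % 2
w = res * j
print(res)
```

q = 5-5 = 0
w = 7-5 = 2
j = 7%3 = 1
j = 0%2 = 0
w = 2+2 = 4
w = 7//2 = 3
j = 3%2 = 1
w = 7*1 = 7

7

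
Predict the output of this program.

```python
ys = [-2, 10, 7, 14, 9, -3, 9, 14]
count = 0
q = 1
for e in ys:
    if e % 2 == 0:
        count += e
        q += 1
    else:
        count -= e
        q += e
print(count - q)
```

-13

e=-2: even, count = 0+(-2) = -2; q=2
e=10: even, count = (-2)+10 = 8; q=3
e=7: not even, count = 8-7 = 1; q=10
e=14: even, count = 1+14 = 15; q=11
e=9: not even, count = 15-9 = 6; q=20
e=-3: not even, count = 6-(-3) = 9; q=17
e=9: not even, count = 9-9 = 0; q=26
e=14: even, count = 0+14 = 14; q=27
count-q = 14-27 = -13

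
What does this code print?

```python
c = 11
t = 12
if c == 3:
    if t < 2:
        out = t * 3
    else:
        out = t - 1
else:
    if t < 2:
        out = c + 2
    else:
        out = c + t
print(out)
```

23

c=11, t=12
c == 3 is False; t < 2 is False
→ out = c + t = 23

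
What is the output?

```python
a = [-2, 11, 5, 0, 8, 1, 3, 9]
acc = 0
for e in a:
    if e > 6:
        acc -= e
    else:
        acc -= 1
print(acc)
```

-33

e=-2: not >6, acc = 0-1 = -1
e=11: >6, acc = (-1)-11 = -12
e=5: not >6, acc = (-12)-1 = -13
e=0: not >6, acc = (-13)-1 = -14
e=8: >6, acc = (-14)-8 = -22
e=1: not >6, acc = (-22)-1 = -23
e=3: not >6, acc = (-23)-1 = -24
e=9: >6, acc = (-24)-9 = -33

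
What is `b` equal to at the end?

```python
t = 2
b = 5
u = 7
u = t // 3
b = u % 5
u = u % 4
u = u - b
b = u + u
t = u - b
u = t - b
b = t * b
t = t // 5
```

u = 2//3 = 0
b = 0%5 = 0
u = 0%4 = 0
u = 0-0 = 0
b = 0+0 = 0
t = 0-0 = 0
u = 0-0 = 0
b = 0*0 = 0
t = 0//5 = 0

0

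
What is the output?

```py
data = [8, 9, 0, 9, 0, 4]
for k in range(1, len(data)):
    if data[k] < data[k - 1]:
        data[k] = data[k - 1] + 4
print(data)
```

k=1: 9>=8, unchanged → [8, 9, 0, 9, 0, 4]
k=2: 0<9, data[2] = 9+4 = 13 → [8, 9, 13, 9, 0, 4]
k=3: 9<13, data[3] = 13+4 = 17 → [8, 9, 13, 17, 0, 4]
k=4: 0<17, data[4] = 17+4 = 21 → [8, 9, 13, 17, 21, 4]
k=5: 4<21, data[5] = 21+4 = 25 → [8, 9, 13, 17, 21, 25]

[8, 9, 13, 17, 21, 25]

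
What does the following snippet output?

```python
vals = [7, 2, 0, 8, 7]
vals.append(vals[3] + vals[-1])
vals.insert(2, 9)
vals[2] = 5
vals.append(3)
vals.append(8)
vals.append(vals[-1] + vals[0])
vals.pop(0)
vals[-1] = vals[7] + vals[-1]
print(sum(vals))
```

71

append vals[3]+vals[-1] = 8+7 = 15 → [7, 2, 0, 8, 7, 15]
insert 9 at 2 → [7, 2, 9, 0, 8, 7, 15]
vals[2] = 5 → [7, 2, 5, 0, 8, 7, 15]
append 3 → [7, 2, 5, 0, 8, 7, 15, 3]
append 8 → [7, 2, 5, 0, 8, 7, 15, 3, 8]
append vals[-1]+vals[0] = 8+7 = 15 → [7, 2, 5, 0, 8, 7, 15, 3, 8, 15]
pop(0) removes 7 → [2, 5, 0, 8, 7, 15, 3, 8, 15]
vals[-1] = vals[7]+vals[-1] = 8+15 = 23 → [2, 5, 0, 8, 7, 15, 3, 8, 23]
sum = 71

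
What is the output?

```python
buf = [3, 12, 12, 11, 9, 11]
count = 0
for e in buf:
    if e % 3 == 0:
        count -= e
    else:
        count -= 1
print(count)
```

-38

e=3: %3==0, count = 0-3 = -3
e=12: %3==0, count = (-3)-12 = -15
e=12: %3==0, count = (-15)-12 = -27
e=11: not %3==0, count = (-27)-1 = -28
e=9: %3==0, count = (-28)-9 = -37
e=11: not %3==0, count = (-37)-1 = -38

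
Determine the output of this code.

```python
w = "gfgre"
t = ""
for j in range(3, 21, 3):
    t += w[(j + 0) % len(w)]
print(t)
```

rfeggr

j=3: add w[3]='r' → 'r'
j=6: add w[1]='f' → 'rf'
j=9: add w[4]='e' → 'rfe'
j=12: add w[2]='g' → 'rfeg'
j=15: add w[0]='g' → 'rfegg'
j=18: add w[3]='r' → 'rfeggr'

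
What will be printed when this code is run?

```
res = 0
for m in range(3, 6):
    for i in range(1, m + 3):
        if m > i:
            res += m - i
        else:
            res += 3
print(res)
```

46

m=3,i=1: 3>1, res = 0+2 = 2
m=3,i=2: 3>2, res = 2+1 = 3
m=3,i=3: not 3>3, res = 3+3 = 6
m=3,i=4: not 3>4, res = 6+3 = 9
m=3,i=5: not 3>5, res = 9+3 = 12
m=4,i=1: 4>1, res = 12+3 = 15
m=4,i=2: 4>2, res = 15+2 = 17
m=4,i=3: 4>3, res = 17+1 = 18
m=4,i=4: not 4>4, res = 18+3 = 21
m=4,i=5: not 4>5, res = 21+3 = 24
m=4,i=6: not 4>6, res = 24+3 = 27
m=5,i=1: 5>1, res = 27+4 = 31
m=5,i=2: 5>2, res = 31+3 = 34
m=5,i=3: 5>3, res = 34+2 = 36
m=5,i=4: 5>4, res = 36+1 = 37
m=5,i=5: not 5>5, res = 37+3 = 40
m=5,i=6: not 5>6, res = 40+3 = 43
m=5,i=7: not 5>7, res = 43+3 = 46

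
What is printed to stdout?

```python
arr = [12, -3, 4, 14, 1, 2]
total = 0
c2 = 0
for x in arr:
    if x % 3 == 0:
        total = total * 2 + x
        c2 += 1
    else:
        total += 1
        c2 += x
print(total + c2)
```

x=12: %3==0, total = 0*2+12 = 12; c2=1
x=-3: %3==0, total = 12*2+(-3) = 21; c2=2
x=4: not %3==0, total = 21+1 = 22; c2=6
x=14: not %3==0, total = 22+1 = 23; c2=20
x=1: not %3==0, total = 23+1 = 24; c2=21
x=2: not %3==0, total = 24+1 = 25; c2=23
total+c2 = 25+23 = 48

48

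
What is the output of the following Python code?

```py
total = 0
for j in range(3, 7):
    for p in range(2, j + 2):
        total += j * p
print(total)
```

345

j=3,p=2: total = 0+6 = 6
j=3,p=3: total = 6+9 = 15
j=3,p=4: total = 15+12 = 27
j=4,p=2: total = 27+8 = 35
j=4,p=3: total = 35+12 = 47
j=4,p=4: total = 47+16 = 63
j=4,p=5: total = 63+20 = 83
j=5,p=2: total = 83+10 = 93
j=5,p=3: total = 93+15 = 108
j=5,p=4: total = 108+20 = 128
j=5,p=5: total = 128+25 = 153
j=5,p=6: total = 153+30 = 183
j=6,p=2: total = 183+12 = 195
j=6,p=3: total = 195+18 = 213
j=6,p=4: total = 213+24 = 237
j=6,p=5: total = 237+30 = 267
j=6,p=6: total = 267+36 = 303
j=6,p=7: total = 303+42 = 345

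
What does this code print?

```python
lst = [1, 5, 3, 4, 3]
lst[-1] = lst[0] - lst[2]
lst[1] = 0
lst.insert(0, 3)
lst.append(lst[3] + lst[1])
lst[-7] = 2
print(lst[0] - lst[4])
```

-2

lst[-1] = lst[0]-lst[2] = 1-3 = -2 → [1, 5, 3, 4, -2]
lst[1] = 0 → [1, 0, 3, 4, -2]
insert 3 at 0 → [3, 1, 0, 3, 4, -2]
append lst[3]+lst[1] = 3+1 = 4 → [3, 1, 0, 3, 4, -2, 4]
lst[-7] = 2 → [2, 1, 0, 3, 4, -2, 4]
lst[0]-lst[4] = 2-4 = -2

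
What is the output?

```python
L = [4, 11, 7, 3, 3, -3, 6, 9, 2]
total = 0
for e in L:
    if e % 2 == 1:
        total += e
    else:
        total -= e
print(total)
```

18

e=4: not odd, total = 0-4 = -4
e=11: odd, total = (-4)+11 = 7
e=7: odd, total = 7+7 = 14
e=3: odd, total = 14+3 = 17
e=3: odd, total = 17+3 = 20
e=-3: odd, total = 20+(-3) = 17
e=6: not odd, total = 17-6 = 11
e=9: odd, total = 11+9 = 20
e=2: not odd, total = 20-2 = 18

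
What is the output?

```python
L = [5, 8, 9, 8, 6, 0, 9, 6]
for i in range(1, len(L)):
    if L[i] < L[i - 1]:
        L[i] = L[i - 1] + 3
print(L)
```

i=1: 8>=5, unchanged → [5, 8, 9, 8, 6, 0, 9, 6]
i=2: 9>=8, unchanged → [5, 8, 9, 8, 6, 0, 9, 6]
i=3: 8<9, L[3] = 9+3 = 12 → [5, 8, 9, 12, 6, 0, 9, 6]
i=4: 6<12, L[4] = 12+3 = 15 → [5, 8, 9, 12, 15, 0, 9, 6]
i=5: 0<15, L[5] = 15+3 = 18 → [5, 8, 9, 12, 15, 18, 9, 6]
i=6: 9<18, L[6] = 18+3 = 21 → [5, 8, 9, 12, 15, 18, 21, 6]
i=7: 6<21, L[7] = 21+3 = 24 → [5, 8, 9, 12, 15, 18, 21, 24]

[5, 8, 9, 12, 15, 18, 21, 24]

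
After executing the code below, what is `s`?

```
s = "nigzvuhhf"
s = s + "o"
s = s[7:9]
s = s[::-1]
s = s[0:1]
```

'f'

+ 'o' → 'nigzvuhhfo'
slice [7:9] → 'hf'
reverse → 'fh'
slice [0:1] → 'f'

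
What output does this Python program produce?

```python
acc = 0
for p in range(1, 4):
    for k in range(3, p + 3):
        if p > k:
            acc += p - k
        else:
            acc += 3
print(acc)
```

18

p=1,k=3: not 1>3, acc = 0+3 = 3
p=2,k=3: not 2>3, acc = 3+3 = 6
p=2,k=4: not 2>4, acc = 6+3 = 9
p=3,k=3: not 3>3, acc = 9+3 = 12
p=3,k=4: not 3>4, acc = 12+3 = 15
p=3,k=5: not 3>5, acc = 15+3 = 18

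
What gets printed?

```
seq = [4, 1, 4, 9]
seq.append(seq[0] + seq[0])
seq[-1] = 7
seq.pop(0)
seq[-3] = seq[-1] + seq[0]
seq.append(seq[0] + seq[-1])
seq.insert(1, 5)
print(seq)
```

append seq[0]+seq[0] = 4+4 = 8 → [4, 1, 4, 9, 8]
seq[-1] = 7 → [4, 1, 4, 9, 7]
pop(0) removes 4 → [1, 4, 9, 7]
seq[-3] = seq[-1]+seq[0] = 7+1 = 8 → [1, 8, 9, 7]
append seq[0]+seq[-1] = 1+7 = 8 → [1, 8, 9, 7, 8]
insert 5 at 1 → [1, 5, 8, 9, 7, 8]

[1, 5, 8, 9, 7, 8]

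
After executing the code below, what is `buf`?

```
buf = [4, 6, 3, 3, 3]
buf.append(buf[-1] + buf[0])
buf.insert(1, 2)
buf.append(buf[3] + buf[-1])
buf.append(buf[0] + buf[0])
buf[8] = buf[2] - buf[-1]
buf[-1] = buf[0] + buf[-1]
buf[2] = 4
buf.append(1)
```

append buf[-1]+buf[0] = 3+4 = 7 → [4, 6, 3, 3, 3, 7]
insert 2 at 1 → [4, 2, 6, 3, 3, 3, 7]
append buf[3]+buf[-1] = 3+7 = 10 → [4, 2, 6, 3, 3, 3, 7, 10]
append buf[0]+buf[0] = 4+4 = 8 → [4, 2, 6, 3, 3, 3, 7, 10, 8]
buf[8] = buf[2]-buf[-1] = 6-8 = -2 → [4, 2, 6, 3, 3, 3, 7, 10, -2]
buf[-1] = buf[0]+buf[-1] = 4+(-2) = 2 → [4, 2, 6, 3, 3, 3, 7, 10, 2]
buf[2] = 4 → [4, 2, 4, 3, 3, 3, 7, 10, 2]
append 1 → [4, 2, 4, 3, 3, 3, 7, 10, 2, 1]

[4, 2, 4, 3, 3, 3, 7, 10, 2, 1]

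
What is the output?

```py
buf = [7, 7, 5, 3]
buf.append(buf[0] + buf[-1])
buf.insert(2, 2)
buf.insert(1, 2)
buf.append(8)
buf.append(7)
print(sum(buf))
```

51

append buf[0]+buf[-1] = 7+3 = 10 → [7, 7, 5, 3, 10]
insert 2 at 2 → [7, 7, 2, 5, 3, 10]
insert 2 at 1 → [7, 2, 7, 2, 5, 3, 10]
append 8 → [7, 2, 7, 2, 5, 3, 10, 8]
append 7 → [7, 2, 7, 2, 5, 3, 10, 8, 7]
sum = 51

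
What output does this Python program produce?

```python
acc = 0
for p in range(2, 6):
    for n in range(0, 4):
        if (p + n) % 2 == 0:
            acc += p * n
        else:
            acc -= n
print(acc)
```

p=2,n=0: even sum, acc = 0+0 = 0
p=2,n=1: odd sum, acc = 0-1 = -1
p=2,n=2: even sum, acc = (-1)+4 = 3
p=2,n=3: odd sum, acc = 3-3 = 0
p=3,n=0: odd sum, acc = 0-0 = 0
p=3,n=1: even sum, acc = 0+3 = 3
p=3,n=2: odd sum, acc = 3-2 = 1
p=3,n=3: even sum, acc = 1+9 = 10
p=4,n=0: even sum, acc = 10+0 = 10
p=4,n=1: odd sum, acc = 10-1 = 9
p=4,n=2: even sum, acc = 9+8 = 17
p=4,n=3: odd sum, acc = 17-3 = 14
p=5,n=0: odd sum, acc = 14-0 = 14
p=5,n=1: even sum, acc = 14+5 = 19
p=5,n=2: odd sum, acc = 19-2 = 17
p=5,n=3: even sum, acc = 17+15 = 32

32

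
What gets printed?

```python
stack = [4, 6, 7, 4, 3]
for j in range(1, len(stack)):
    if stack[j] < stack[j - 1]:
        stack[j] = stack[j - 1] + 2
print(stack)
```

j=1: 6>=4, unchanged → [4, 6, 7, 4, 3]
j=2: 7>=6, unchanged → [4, 6, 7, 4, 3]
j=3: 4<7, stack[3] = 7+2 = 9 → [4, 6, 7, 9, 3]
j=4: 3<9, stack[4] = 9+2 = 11 → [4, 6, 7, 9, 11]

[4, 6, 7, 9, 11]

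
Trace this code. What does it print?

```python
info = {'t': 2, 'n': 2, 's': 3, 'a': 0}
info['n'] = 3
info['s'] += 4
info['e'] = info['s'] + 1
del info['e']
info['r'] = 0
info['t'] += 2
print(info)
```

{'t': 4, 'n': 3, 's': 7, 'a': 0, 'r': 0}

info['n'] = 3 → {'t': 2, 'n': 3, 's': 3, 'a': 0}
info['s'] = 3+4 = 7 → {'t': 2, 'n': 3, 's': 7, 'a': 0}
info['e'] = info['s']+1 = 8 → {'t': 2, 'n': 3, 's': 7, 'a': 0, 'e': 8}
del 'e' → {'t': 2, 'n': 3, 's': 7, 'a': 0}
info['r'] = 0 → {'t': 2, 'n': 3, 's': 7, 'a': 0, 'r': 0}
info['t'] = 2+2 = 4 → {'t': 4, 'n': 3, 's': 7, 'a': 0, 'r': 0}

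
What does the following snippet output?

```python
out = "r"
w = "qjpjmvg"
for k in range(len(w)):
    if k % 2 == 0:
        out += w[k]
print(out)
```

k=0: add 'q' → 'rq'
k=1: skip
k=2: add 'p' → 'rqp'
k=3: skip
k=4: add 'm' → 'rqpm'
k=5: skip
k=6: add 'g' → 'rqpmg'

rqpmg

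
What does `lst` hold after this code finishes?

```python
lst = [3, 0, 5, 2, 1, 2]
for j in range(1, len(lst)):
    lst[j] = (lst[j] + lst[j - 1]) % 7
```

[3, 3, 1, 3, 4, 6]

j=1: lst[1] = (0+3)%7 = 3 → [3, 3, 5, 2, 1, 2]
j=2: lst[2] = (5+3)%7 = 1 → [3, 3, 1, 2, 1, 2]
j=3: lst[3] = (2+1)%7 = 3 → [3, 3, 1, 3, 1, 2]
j=4: lst[4] = (1+3)%7 = 4 → [3, 3, 1, 3, 4, 2]
j=5: lst[5] = (2+4)%7 = 6 → [3, 3, 1, 3, 4, 6]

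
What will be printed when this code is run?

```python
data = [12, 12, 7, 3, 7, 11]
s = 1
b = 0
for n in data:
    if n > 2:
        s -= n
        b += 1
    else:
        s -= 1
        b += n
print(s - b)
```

-57

n=12: >2, s = 1-12 = -11; b=1
n=12: >2, s = (-11)-12 = -23; b=2
n=7: >2, s = (-23)-7 = -30; b=3
n=3: >2, s = (-30)-3 = -33; b=4
n=7: >2, s = (-33)-7 = -40; b=5
n=11: >2, s = (-40)-11 = -51; b=6
s-b = (-51)-6 = -57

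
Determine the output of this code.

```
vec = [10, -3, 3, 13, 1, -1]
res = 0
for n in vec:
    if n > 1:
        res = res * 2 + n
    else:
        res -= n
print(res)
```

n=10: >1, res = 0*2+10 = 10
n=-3: not >1, res = 10-(-3) = 13
n=3: >1, res = 13*2+3 = 29
n=13: >1, res = 29*2+13 = 71
n=1: not >1, res = 71-1 = 70
n=-1: not >1, res = 70-(-1) = 71

71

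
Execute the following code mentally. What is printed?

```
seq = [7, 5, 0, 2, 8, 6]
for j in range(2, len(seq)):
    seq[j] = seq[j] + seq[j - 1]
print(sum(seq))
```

j=2: seq[2] = 0+5 = 5 → [7, 5, 5, 2, 8, 6]
j=3: seq[3] = 2+5 = 7 → [7, 5, 5, 7, 8, 6]
j=4: seq[4] = 8+7 = 15 → [7, 5, 5, 7, 15, 6]
j=5: seq[5] = 6+15 = 21 → [7, 5, 5, 7, 15, 21]
sum = 60

60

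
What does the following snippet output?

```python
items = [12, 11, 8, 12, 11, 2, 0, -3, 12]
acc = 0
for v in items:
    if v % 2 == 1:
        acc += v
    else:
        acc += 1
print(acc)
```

v=12: not odd, acc = 0+1 = 1
v=11: odd, acc = 1+11 = 12
v=8: not odd, acc = 12+1 = 13
v=12: not odd, acc = 13+1 = 14
v=11: odd, acc = 14+11 = 25
v=2: not odd, acc = 25+1 = 26
v=0: not odd, acc = 26+1 = 27
v=-3: odd, acc = 27+(-3) = 24
v=12: not odd, acc = 24+1 = 25

25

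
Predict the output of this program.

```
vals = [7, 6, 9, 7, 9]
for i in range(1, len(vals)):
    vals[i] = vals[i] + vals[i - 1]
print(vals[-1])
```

38

i=1: vals[1] = 6+7 = 13 → [7, 13, 9, 7, 9]
i=2: vals[2] = 9+13 = 22 → [7, 13, 22, 7, 9]
i=3: vals[3] = 7+22 = 29 → [7, 13, 22, 29, 9]
i=4: vals[4] = 9+29 = 38 → [7, 13, 22, 29, 38]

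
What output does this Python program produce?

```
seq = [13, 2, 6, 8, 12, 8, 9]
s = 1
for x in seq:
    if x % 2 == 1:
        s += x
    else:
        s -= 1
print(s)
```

x=13: odd, s = 1+13 = 14
x=2: not odd, s = 14-1 = 13
x=6: not odd, s = 13-1 = 12
x=8: not odd, s = 12-1 = 11
x=12: not odd, s = 11-1 = 10
x=8: not odd, s = 10-1 = 9
x=9: odd, s = 9+9 = 18

18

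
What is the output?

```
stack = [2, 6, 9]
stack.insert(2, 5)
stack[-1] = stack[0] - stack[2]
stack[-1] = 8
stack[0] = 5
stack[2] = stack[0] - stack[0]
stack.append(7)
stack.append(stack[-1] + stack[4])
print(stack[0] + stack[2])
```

insert 5 at 2 → [2, 6, 5, 9]
stack[-1] = stack[0]-stack[2] = 2-5 = -3 → [2, 6, 5, -3]
stack[-1] = 8 → [2, 6, 5, 8]
stack[0] = 5 → [5, 6, 5, 8]
stack[2] = stack[0]-stack[0] = 5-5 = 0 → [5, 6, 0, 8]
append 7 → [5, 6, 0, 8, 7]
append stack[-1]+stack[4] = 7+7 = 14 → [5, 6, 0, 8, 7, 14]
stack[0]+stack[2] = 5+0 = 5

5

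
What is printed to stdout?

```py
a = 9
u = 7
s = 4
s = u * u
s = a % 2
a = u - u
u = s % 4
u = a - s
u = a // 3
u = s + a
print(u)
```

1

s = 7*7 = 49
s = 9%2 = 1
a = 7-7 = 0
u = 1%4 = 1
u = 0-1 = -1
u = 0//3 = 0
u = 1+0 = 1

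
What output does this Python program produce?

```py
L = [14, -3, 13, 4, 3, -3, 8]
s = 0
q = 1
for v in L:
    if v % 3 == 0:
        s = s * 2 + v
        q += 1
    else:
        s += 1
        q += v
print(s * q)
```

344

v=14: not %3==0, s = 0+1 = 1; q=15
v=-3: %3==0, s = 1*2+(-3) = -1; q=16
v=13: not %3==0, s = (-1)+1 = 0; q=29
v=4: not %3==0, s = 0+1 = 1; q=33
v=3: %3==0, s = 1*2+3 = 5; q=34
v=-3: %3==0, s = 5*2+(-3) = 7; q=35
v=8: not %3==0, s = 7+1 = 8; q=43
s*q = 8*43 = 344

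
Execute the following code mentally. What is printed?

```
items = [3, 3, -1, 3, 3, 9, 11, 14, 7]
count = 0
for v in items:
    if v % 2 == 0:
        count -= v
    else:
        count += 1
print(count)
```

v=3: not even, count = 0+1 = 1
v=3: not even, count = 1+1 = 2
v=-1: not even, count = 2+1 = 3
v=3: not even, count = 3+1 = 4
v=3: not even, count = 4+1 = 5
v=9: not even, count = 5+1 = 6
v=11: not even, count = 6+1 = 7
v=14: even, count = 7-14 = -7
v=7: not even, count = (-7)+1 = -6

-6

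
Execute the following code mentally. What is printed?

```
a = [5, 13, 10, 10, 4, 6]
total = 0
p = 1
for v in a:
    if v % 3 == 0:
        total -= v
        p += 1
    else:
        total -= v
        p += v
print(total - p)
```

v=5: not %3==0, total = 0-5 = -5; p=6
v=13: not %3==0, total = (-5)-13 = -18; p=19
v=10: not %3==0, total = (-18)-10 = -28; p=29
v=10: not %3==0, total = (-28)-10 = -38; p=39
v=4: not %3==0, total = (-38)-4 = -42; p=43
v=6: %3==0, total = (-42)-6 = -48; p=44
total-p = (-48)-44 = -92

-92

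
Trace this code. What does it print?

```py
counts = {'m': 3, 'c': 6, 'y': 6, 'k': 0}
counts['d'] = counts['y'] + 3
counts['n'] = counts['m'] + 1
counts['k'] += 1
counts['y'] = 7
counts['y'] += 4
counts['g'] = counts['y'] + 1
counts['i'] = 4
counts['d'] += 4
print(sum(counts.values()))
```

54

counts['d'] = counts['y']+3 = 9 → {'m': 3, 'c': 6, 'y': 6, 'k': 0, 'd': 9}
counts['n'] = counts['m']+1 = 4 → {'m': 3, 'c': 6, 'y': 6, 'k': 0, 'd': 9, 'n': 4}
counts['k'] = 0+1 = 1 → {'m': 3, 'c': 6, 'y': 6, 'k': 1, 'd': 9, 'n': 4}
counts['y'] = 7 → {'m': 3, 'c': 6, 'y': 7, 'k': 1, 'd': 9, 'n': 4}
counts['y'] = 7+4 = 11 → {'m': 3, 'c': 6, 'y': 11, 'k': 1, 'd': 9, 'n': 4}
counts['g'] = counts['y']+1 = 12 → {'m': 3, 'c': 6, 'y': 11, 'k': 1, 'd': 9, 'n': 4, 'g': 12}
counts['i'] = 4 → {'m': 3, 'c': 6, 'y': 11, 'k': 1, 'd': 9, 'n': 4, 'g': 12, 'i': 4}
counts['d'] = 9+4 = 13 → {'m': 3, 'c': 6, 'y': 11, 'k': 1, 'd': 13, 'n': 4, 'g': 12, 'i': 4}
sum of values = 54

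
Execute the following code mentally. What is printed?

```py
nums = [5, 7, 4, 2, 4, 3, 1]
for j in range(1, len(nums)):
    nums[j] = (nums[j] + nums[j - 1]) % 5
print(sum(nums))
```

14

j=1: nums[1] = (7+5)%5 = 2 → [5, 2, 4, 2, 4, 3, 1]
j=2: nums[2] = (4+2)%5 = 1 → [5, 2, 1, 2, 4, 3, 1]
j=3: nums[3] = (2+1)%5 = 3 → [5, 2, 1, 3, 4, 3, 1]
j=4: nums[4] = (4+3)%5 = 2 → [5, 2, 1, 3, 2, 3, 1]
j=5: nums[5] = (3+2)%5 = 0 → [5, 2, 1, 3, 2, 0, 1]
j=6: nums[6] = (1+0)%5 = 1 → [5, 2, 1, 3, 2, 0, 1]
sum = 14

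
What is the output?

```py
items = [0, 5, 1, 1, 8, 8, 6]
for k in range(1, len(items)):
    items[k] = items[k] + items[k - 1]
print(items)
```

[0, 5, 6, 7, 15, 23, 29]

k=1: items[1] = 5+0 = 5 → [0, 5, 1, 1, 8, 8, 6]
k=2: items[2] = 1+5 = 6 → [0, 5, 6, 1, 8, 8, 6]
k=3: items[3] = 1+6 = 7 → [0, 5, 6, 7, 8, 8, 6]
k=4: items[4] = 8+7 = 15 → [0, 5, 6, 7, 15, 8, 6]
k=5: items[5] = 8+15 = 23 → [0, 5, 6, 7, 15, 23, 6]
k=6: items[6] = 6+23 = 29 → [0, 5, 6, 7, 15, 23, 29]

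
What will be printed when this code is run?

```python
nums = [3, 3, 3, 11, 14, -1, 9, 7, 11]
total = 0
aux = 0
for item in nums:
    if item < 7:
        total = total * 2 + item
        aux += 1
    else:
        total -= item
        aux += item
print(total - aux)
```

item=3: <7, total = 0*2+3 = 3; aux=1
item=3: <7, total = 3*2+3 = 9; aux=2
item=3: <7, total = 9*2+3 = 21; aux=3
item=11: not <7, total = 21-11 = 10; aux=14
item=14: not <7, total = 10-14 = -4; aux=28
item=-1: <7, total = (-4)*2+(-1) = -9; aux=29
item=9: not <7, total = (-9)-9 = -18; aux=38
item=7: not <7, total = (-18)-7 = -25; aux=45
item=11: not <7, total = (-25)-11 = -36; aux=56
total-aux = (-36)-56 = -92

-92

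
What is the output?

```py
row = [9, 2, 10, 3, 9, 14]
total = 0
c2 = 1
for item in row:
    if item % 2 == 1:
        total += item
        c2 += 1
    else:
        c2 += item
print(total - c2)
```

-9

item=9: odd, total = 0+9 = 9; c2=2
item=2: not odd; c2=4
item=10: not odd; c2=14
item=3: odd, total = 9+3 = 12; c2=15
item=9: odd, total = 12+9 = 21; c2=16
item=14: not odd; c2=30
total-c2 = 21-30 = -9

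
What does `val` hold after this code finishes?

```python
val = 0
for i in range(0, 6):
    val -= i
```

-15

i=0: val = 0-0 = 0
i=1: val = 0-1 = -1
i=2: val = (-1)-2 = -3
i=3: val = (-3)-3 = -6
i=4: val = (-6)-4 = -10
i=5: val = (-10)-5 = -15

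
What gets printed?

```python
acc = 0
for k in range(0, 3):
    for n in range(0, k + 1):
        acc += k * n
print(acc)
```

7

k=0,n=0: acc = 0+0 = 0
k=1,n=0: acc = 0+0 = 0
k=1,n=1: acc = 0+1 = 1
k=2,n=0: acc = 1+0 = 1
k=2,n=1: acc = 1+2 = 3
k=2,n=2: acc = 3+4 = 7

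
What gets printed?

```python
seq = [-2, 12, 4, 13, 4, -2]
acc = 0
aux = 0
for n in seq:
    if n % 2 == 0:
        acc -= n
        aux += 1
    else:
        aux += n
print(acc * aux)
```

-288

n=-2: even, acc = 0-(-2) = 2; aux=1
n=12: even, acc = 2-12 = -10; aux=2
n=4: even, acc = (-10)-4 = -14; aux=3
n=13: not even; aux=16
n=4: even, acc = (-14)-4 = -18; aux=17
n=-2: even, acc = (-18)-(-2) = -16; aux=18
acc*aux = (-16)*18 = -288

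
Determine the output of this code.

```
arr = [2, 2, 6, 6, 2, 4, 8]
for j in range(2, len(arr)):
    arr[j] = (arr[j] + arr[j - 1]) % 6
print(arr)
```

j=2: arr[2] = (6+2)%6 = 2 → [2, 2, 2, 6, 2, 4, 8]
j=3: arr[3] = (6+2)%6 = 2 → [2, 2, 2, 2, 2, 4, 8]
j=4: arr[4] = (2+2)%6 = 4 → [2, 2, 2, 2, 4, 4, 8]
j=5: arr[5] = (4+4)%6 = 2 → [2, 2, 2, 2, 4, 2, 8]
j=6: arr[6] = (8+2)%6 = 4 → [2, 2, 2, 2, 4, 2, 4]

[2, 2, 2, 2, 4, 2, 4]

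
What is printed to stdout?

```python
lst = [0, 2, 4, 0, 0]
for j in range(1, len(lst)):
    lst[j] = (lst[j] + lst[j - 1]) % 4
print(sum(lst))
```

j=1: lst[1] = (2+0)%4 = 2 → [0, 2, 4, 0, 0]
j=2: lst[2] = (4+2)%4 = 2 → [0, 2, 2, 0, 0]
j=3: lst[3] = (0+2)%4 = 2 → [0, 2, 2, 2, 0]
j=4: lst[4] = (0+2)%4 = 2 → [0, 2, 2, 2, 2]
sum = 8

8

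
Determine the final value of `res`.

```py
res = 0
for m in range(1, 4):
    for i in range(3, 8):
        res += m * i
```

m=1,i=3: res = 0+3 = 3
m=1,i=4: res = 3+4 = 7
m=1,i=5: res = 7+5 = 12
m=1,i=6: res = 12+6 = 18
m=1,i=7: res = 18+7 = 25
m=2,i=3: res = 25+6 = 31
m=2,i=4: res = 31+8 = 39
m=2,i=5: res = 39+10 = 49
m=2,i=6: res = 49+12 = 61
m=2,i=7: res = 61+14 = 75
m=3,i=3: res = 75+9 = 84
m=3,i=4: res = 84+12 = 96
m=3,i=5: res = 96+15 = 111
m=3,i=6: res = 111+18 = 129
m=3,i=7: res = 129+21 = 150

150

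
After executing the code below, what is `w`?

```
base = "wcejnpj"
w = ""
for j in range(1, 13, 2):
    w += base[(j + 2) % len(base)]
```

'jpwenj'

j=1: add base[3]='j' → 'j'
j=3: add base[5]='p' → 'jp'
j=5: add base[0]='w' → 'jpw'
j=7: add base[2]='e' → 'jpwe'
j=9: add base[4]='n' → 'jpwen'
j=11: add base[6]='j' → 'jpwenj'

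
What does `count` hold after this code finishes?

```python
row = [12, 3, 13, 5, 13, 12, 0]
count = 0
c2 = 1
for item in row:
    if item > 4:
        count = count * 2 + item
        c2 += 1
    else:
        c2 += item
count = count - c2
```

item=12: >4, count = 0*2+12 = 12; c2=2
item=3: not >4; c2=5
item=13: >4, count = 12*2+13 = 37; c2=6
item=5: >4, count = 37*2+5 = 79; c2=7
item=13: >4, count = 79*2+13 = 171; c2=8
item=12: >4, count = 171*2+12 = 354; c2=9
item=0: not >4; c2=9
count-c2 = 354-9 = 345

345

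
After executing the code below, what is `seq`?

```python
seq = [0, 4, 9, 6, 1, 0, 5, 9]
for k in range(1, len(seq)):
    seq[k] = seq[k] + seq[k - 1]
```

k=1: seq[1] = 4+0 = 4 → [0, 4, 9, 6, 1, 0, 5, 9]
k=2: seq[2] = 9+4 = 13 → [0, 4, 13, 6, 1, 0, 5, 9]
k=3: seq[3] = 6+13 = 19 → [0, 4, 13, 19, 1, 0, 5, 9]
k=4: seq[4] = 1+19 = 20 → [0, 4, 13, 19, 20, 0, 5, 9]
k=5: seq[5] = 0+20 = 20 → [0, 4, 13, 19, 20, 20, 5, 9]
k=6: seq[6] = 5+20 = 25 → [0, 4, 13, 19, 20, 20, 25, 9]
k=7: seq[7] = 9+25 = 34 → [0, 4, 13, 19, 20, 20, 25, 34]

[0, 4, 13, 19, 20, 20, 25, 34]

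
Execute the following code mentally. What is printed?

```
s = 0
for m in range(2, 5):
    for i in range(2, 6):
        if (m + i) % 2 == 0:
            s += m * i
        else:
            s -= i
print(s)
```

38

m=2,i=2: even sum, s = 0+4 = 4
m=2,i=3: odd sum, s = 4-3 = 1
m=2,i=4: even sum, s = 1+8 = 9
m=2,i=5: odd sum, s = 9-5 = 4
m=3,i=2: odd sum, s = 4-2 = 2
m=3,i=3: even sum, s = 2+9 = 11
m=3,i=4: odd sum, s = 11-4 = 7
m=3,i=5: even sum, s = 7+15 = 22
m=4,i=2: even sum, s = 22+8 = 30
m=4,i=3: odd sum, s = 30-3 = 27
m=4,i=4: even sum, s = 27+16 = 43
m=4,i=5: odd sum, s = 43-5 = 38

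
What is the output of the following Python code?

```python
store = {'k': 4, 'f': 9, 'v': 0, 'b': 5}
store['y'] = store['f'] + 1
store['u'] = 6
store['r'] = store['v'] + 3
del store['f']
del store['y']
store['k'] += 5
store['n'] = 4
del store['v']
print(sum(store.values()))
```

store['y'] = store['f']+1 = 10 → {'k': 4, 'f': 9, 'v': 0, 'b': 5, 'y': 10}
store['u'] = 6 → {'k': 4, 'f': 9, 'v': 0, 'b': 5, 'y': 10, 'u': 6}
store['r'] = store['v']+3 = 3 → {'k': 4, 'f': 9, 'v': 0, 'b': 5, 'y': 10, 'u': 6, 'r': 3}
del 'f' → {'k': 4, 'v': 0, 'b': 5, 'y': 10, 'u': 6, 'r': 3}
del 'y' → {'k': 4, 'v': 0, 'b': 5, 'u': 6, 'r': 3}
store['k'] = 4+5 = 9 → {'k': 9, 'v': 0, 'b': 5, 'u': 6, 'r': 3}
store['n'] = 4 → {'k': 9, 'v': 0, 'b': 5, 'u': 6, 'r': 3, 'n': 4}
del 'v' → {'k': 9, 'b': 5, 'u': 6, 'r': 3, 'n': 4}
sum of values = 27

27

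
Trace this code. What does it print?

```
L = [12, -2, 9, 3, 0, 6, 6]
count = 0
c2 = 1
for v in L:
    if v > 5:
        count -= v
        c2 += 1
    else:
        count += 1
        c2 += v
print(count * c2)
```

-180

v=12: >5, count = 0-12 = -12; c2=2
v=-2: not >5, count = (-12)+1 = -11; c2=0
v=9: >5, count = (-11)-9 = -20; c2=1
v=3: not >5, count = (-20)+1 = -19; c2=4
v=0: not >5, count = (-19)+1 = -18; c2=4
v=6: >5, count = (-18)-6 = -24; c2=5
v=6: >5, count = (-24)-6 = -30; c2=6
count*c2 = (-30)*6 = -180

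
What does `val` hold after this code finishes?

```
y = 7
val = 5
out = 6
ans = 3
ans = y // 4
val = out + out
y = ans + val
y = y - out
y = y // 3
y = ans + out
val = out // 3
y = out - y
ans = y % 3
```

2

ans = 7//4 = 1
val = 6+6 = 12
y = 1+12 = 13
y = 13-6 = 7
y = 7//3 = 2
y = 1+6 = 7
val = 6//3 = 2
y = 6-7 = -1
ans = (-1)%3 = 2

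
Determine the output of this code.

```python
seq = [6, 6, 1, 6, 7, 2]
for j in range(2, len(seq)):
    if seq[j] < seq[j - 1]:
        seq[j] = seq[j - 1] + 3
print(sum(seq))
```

j=2: 1<6, seq[2] = 6+3 = 9 → [6, 6, 9, 6, 7, 2]
j=3: 6<9, seq[3] = 9+3 = 12 → [6, 6, 9, 12, 7, 2]
j=4: 7<12, seq[4] = 12+3 = 15 → [6, 6, 9, 12, 15, 2]
j=5: 2<15, seq[5] = 15+3 = 18 → [6, 6, 9, 12, 15, 18]
sum = 66

66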